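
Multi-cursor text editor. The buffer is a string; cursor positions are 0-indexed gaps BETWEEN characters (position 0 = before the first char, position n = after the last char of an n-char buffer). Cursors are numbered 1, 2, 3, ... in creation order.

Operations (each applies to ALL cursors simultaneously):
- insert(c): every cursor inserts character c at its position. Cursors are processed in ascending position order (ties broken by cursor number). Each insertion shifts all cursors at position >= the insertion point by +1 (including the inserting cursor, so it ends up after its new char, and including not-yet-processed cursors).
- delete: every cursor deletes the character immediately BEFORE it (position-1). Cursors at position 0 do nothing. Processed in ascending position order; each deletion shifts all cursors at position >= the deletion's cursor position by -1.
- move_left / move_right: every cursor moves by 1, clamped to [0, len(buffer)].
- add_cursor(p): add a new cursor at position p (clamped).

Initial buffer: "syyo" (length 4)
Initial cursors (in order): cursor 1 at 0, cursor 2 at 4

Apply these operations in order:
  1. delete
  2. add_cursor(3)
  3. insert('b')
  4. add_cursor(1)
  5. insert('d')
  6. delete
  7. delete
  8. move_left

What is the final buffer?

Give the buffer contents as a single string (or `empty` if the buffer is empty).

After op 1 (delete): buffer="syy" (len 3), cursors c1@0 c2@3, authorship ...
After op 2 (add_cursor(3)): buffer="syy" (len 3), cursors c1@0 c2@3 c3@3, authorship ...
After op 3 (insert('b')): buffer="bsyybb" (len 6), cursors c1@1 c2@6 c3@6, authorship 1...23
After op 4 (add_cursor(1)): buffer="bsyybb" (len 6), cursors c1@1 c4@1 c2@6 c3@6, authorship 1...23
After op 5 (insert('d')): buffer="bddsyybbdd" (len 10), cursors c1@3 c4@3 c2@10 c3@10, authorship 114...2323
After op 6 (delete): buffer="bsyybb" (len 6), cursors c1@1 c4@1 c2@6 c3@6, authorship 1...23
After op 7 (delete): buffer="syy" (len 3), cursors c1@0 c4@0 c2@3 c3@3, authorship ...
After op 8 (move_left): buffer="syy" (len 3), cursors c1@0 c4@0 c2@2 c3@2, authorship ...

Answer: syy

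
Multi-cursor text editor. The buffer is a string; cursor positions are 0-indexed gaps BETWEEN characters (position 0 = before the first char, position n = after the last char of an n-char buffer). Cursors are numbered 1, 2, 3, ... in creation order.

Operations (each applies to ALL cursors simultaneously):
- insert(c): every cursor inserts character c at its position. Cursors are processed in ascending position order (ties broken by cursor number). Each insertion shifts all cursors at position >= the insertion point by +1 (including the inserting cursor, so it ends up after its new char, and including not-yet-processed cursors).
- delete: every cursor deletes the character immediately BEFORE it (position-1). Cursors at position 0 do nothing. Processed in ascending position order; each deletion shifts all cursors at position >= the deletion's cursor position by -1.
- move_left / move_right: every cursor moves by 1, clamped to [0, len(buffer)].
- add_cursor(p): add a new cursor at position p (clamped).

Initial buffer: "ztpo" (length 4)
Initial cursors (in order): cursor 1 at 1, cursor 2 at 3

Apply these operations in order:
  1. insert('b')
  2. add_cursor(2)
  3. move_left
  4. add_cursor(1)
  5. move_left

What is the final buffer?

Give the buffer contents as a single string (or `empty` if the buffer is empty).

Answer: zbtpbo

Derivation:
After op 1 (insert('b')): buffer="zbtpbo" (len 6), cursors c1@2 c2@5, authorship .1..2.
After op 2 (add_cursor(2)): buffer="zbtpbo" (len 6), cursors c1@2 c3@2 c2@5, authorship .1..2.
After op 3 (move_left): buffer="zbtpbo" (len 6), cursors c1@1 c3@1 c2@4, authorship .1..2.
After op 4 (add_cursor(1)): buffer="zbtpbo" (len 6), cursors c1@1 c3@1 c4@1 c2@4, authorship .1..2.
After op 5 (move_left): buffer="zbtpbo" (len 6), cursors c1@0 c3@0 c4@0 c2@3, authorship .1..2.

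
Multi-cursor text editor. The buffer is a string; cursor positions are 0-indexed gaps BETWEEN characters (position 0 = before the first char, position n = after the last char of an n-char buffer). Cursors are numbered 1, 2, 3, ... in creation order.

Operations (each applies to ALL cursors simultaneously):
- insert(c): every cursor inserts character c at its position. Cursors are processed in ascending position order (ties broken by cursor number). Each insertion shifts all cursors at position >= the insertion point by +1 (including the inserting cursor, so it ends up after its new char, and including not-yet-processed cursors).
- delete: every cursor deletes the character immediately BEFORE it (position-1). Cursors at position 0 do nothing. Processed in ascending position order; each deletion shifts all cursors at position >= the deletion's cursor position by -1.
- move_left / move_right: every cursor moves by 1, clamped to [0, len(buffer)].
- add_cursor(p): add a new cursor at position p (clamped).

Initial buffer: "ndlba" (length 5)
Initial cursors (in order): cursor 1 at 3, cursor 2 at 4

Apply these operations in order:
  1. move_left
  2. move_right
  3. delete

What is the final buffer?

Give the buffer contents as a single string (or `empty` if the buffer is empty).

Answer: nda

Derivation:
After op 1 (move_left): buffer="ndlba" (len 5), cursors c1@2 c2@3, authorship .....
After op 2 (move_right): buffer="ndlba" (len 5), cursors c1@3 c2@4, authorship .....
After op 3 (delete): buffer="nda" (len 3), cursors c1@2 c2@2, authorship ...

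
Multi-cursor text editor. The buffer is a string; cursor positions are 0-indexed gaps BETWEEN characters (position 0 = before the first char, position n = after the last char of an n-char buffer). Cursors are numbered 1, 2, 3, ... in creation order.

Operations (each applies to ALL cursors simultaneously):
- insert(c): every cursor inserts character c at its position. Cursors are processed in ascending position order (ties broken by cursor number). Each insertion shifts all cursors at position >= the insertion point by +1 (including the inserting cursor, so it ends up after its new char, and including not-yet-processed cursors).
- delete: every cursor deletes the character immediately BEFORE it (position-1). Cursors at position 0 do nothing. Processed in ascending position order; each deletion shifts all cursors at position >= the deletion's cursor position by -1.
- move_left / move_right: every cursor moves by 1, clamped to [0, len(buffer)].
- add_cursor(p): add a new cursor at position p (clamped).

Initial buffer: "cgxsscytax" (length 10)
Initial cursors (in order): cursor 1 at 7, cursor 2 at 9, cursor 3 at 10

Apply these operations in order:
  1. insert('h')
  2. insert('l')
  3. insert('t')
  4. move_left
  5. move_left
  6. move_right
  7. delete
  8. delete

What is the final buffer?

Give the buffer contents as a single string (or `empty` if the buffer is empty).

After op 1 (insert('h')): buffer="cgxsscyhtahxh" (len 13), cursors c1@8 c2@11 c3@13, authorship .......1..2.3
After op 2 (insert('l')): buffer="cgxsscyhltahlxhl" (len 16), cursors c1@9 c2@13 c3@16, authorship .......11..22.33
After op 3 (insert('t')): buffer="cgxsscyhlttahltxhlt" (len 19), cursors c1@10 c2@15 c3@19, authorship .......111..222.333
After op 4 (move_left): buffer="cgxsscyhlttahltxhlt" (len 19), cursors c1@9 c2@14 c3@18, authorship .......111..222.333
After op 5 (move_left): buffer="cgxsscyhlttahltxhlt" (len 19), cursors c1@8 c2@13 c3@17, authorship .......111..222.333
After op 6 (move_right): buffer="cgxsscyhlttahltxhlt" (len 19), cursors c1@9 c2@14 c3@18, authorship .......111..222.333
After op 7 (delete): buffer="cgxsscyhttahtxht" (len 16), cursors c1@8 c2@12 c3@15, authorship .......11..22.33
After op 8 (delete): buffer="cgxsscyttatxt" (len 13), cursors c1@7 c2@10 c3@12, authorship .......1..2.3

Answer: cgxsscyttatxt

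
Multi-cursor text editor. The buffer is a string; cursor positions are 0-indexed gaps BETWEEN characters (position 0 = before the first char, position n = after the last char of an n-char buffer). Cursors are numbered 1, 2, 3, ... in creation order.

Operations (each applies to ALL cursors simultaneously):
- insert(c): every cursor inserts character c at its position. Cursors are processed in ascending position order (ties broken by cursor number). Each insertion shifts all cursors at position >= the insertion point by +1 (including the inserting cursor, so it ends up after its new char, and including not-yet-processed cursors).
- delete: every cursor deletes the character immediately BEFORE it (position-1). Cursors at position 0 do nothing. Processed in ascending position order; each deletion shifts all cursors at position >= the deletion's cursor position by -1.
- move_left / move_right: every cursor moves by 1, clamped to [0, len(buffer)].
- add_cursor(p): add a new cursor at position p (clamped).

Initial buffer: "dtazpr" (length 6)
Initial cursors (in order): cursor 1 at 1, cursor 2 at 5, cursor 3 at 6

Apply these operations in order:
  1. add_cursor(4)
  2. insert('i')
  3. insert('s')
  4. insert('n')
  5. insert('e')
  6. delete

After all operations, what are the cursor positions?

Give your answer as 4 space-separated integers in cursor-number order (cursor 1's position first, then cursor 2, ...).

After op 1 (add_cursor(4)): buffer="dtazpr" (len 6), cursors c1@1 c4@4 c2@5 c3@6, authorship ......
After op 2 (insert('i')): buffer="ditazipiri" (len 10), cursors c1@2 c4@6 c2@8 c3@10, authorship .1...4.2.3
After op 3 (insert('s')): buffer="distazispisris" (len 14), cursors c1@3 c4@8 c2@11 c3@14, authorship .11...44.22.33
After op 4 (insert('n')): buffer="disntazisnpisnrisn" (len 18), cursors c1@4 c4@10 c2@14 c3@18, authorship .111...444.222.333
After op 5 (insert('e')): buffer="disnetazisnepisnerisne" (len 22), cursors c1@5 c4@12 c2@17 c3@22, authorship .1111...4444.2222.3333
After op 6 (delete): buffer="disntazisnpisnrisn" (len 18), cursors c1@4 c4@10 c2@14 c3@18, authorship .111...444.222.333

Answer: 4 14 18 10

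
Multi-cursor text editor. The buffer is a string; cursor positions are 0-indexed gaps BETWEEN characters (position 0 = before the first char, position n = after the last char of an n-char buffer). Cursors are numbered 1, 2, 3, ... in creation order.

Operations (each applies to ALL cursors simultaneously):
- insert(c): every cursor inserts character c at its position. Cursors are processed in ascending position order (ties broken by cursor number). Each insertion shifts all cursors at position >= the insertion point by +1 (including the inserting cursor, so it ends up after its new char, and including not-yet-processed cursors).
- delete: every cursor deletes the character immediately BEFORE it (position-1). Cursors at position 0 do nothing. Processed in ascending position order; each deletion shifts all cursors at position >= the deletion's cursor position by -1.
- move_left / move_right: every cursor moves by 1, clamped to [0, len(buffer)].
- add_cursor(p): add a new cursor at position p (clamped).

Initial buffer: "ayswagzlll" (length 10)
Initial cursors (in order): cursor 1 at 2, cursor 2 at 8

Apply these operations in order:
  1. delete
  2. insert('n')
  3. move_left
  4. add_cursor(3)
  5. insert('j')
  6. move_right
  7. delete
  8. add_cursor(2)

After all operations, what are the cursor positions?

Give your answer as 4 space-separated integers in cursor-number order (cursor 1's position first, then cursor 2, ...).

After op 1 (delete): buffer="aswagzll" (len 8), cursors c1@1 c2@6, authorship ........
After op 2 (insert('n')): buffer="answagznll" (len 10), cursors c1@2 c2@8, authorship .1.....2..
After op 3 (move_left): buffer="answagznll" (len 10), cursors c1@1 c2@7, authorship .1.....2..
After op 4 (add_cursor(3)): buffer="answagznll" (len 10), cursors c1@1 c3@3 c2@7, authorship .1.....2..
After op 5 (insert('j')): buffer="ajnsjwagzjnll" (len 13), cursors c1@2 c3@5 c2@10, authorship .11.3....22..
After op 6 (move_right): buffer="ajnsjwagzjnll" (len 13), cursors c1@3 c3@6 c2@11, authorship .11.3....22..
After op 7 (delete): buffer="ajsjagzjll" (len 10), cursors c1@2 c3@4 c2@8, authorship .1.3...2..
After op 8 (add_cursor(2)): buffer="ajsjagzjll" (len 10), cursors c1@2 c4@2 c3@4 c2@8, authorship .1.3...2..

Answer: 2 8 4 2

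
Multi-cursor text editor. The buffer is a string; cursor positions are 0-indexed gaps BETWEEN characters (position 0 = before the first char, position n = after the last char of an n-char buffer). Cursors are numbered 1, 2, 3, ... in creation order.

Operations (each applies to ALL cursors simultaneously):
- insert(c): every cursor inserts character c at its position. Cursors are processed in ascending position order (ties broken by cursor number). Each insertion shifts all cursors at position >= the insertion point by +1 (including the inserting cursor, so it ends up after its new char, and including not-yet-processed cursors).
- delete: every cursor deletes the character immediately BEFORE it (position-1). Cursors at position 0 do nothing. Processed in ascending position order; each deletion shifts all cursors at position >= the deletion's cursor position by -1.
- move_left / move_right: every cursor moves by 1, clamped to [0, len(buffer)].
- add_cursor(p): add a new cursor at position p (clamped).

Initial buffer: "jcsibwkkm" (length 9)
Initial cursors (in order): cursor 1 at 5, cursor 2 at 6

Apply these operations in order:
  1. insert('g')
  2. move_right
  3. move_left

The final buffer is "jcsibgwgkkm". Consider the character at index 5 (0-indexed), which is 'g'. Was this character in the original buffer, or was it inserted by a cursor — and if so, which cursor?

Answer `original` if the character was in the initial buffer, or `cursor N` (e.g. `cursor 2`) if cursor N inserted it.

After op 1 (insert('g')): buffer="jcsibgwgkkm" (len 11), cursors c1@6 c2@8, authorship .....1.2...
After op 2 (move_right): buffer="jcsibgwgkkm" (len 11), cursors c1@7 c2@9, authorship .....1.2...
After op 3 (move_left): buffer="jcsibgwgkkm" (len 11), cursors c1@6 c2@8, authorship .....1.2...
Authorship (.=original, N=cursor N): . . . . . 1 . 2 . . .
Index 5: author = 1

Answer: cursor 1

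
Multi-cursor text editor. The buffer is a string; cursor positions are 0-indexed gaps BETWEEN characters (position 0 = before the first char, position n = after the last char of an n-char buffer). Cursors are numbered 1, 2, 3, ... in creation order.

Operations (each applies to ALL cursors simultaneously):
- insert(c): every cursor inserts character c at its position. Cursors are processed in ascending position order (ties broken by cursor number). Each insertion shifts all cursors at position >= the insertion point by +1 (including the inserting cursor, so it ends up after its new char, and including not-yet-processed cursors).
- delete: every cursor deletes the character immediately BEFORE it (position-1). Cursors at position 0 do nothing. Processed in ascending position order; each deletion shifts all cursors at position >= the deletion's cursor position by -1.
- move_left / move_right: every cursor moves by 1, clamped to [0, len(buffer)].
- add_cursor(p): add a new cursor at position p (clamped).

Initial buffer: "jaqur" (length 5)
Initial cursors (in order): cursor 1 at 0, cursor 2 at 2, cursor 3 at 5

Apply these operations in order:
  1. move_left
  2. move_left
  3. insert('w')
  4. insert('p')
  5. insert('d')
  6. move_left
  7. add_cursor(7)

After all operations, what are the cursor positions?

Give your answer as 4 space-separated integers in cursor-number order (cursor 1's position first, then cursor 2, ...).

After op 1 (move_left): buffer="jaqur" (len 5), cursors c1@0 c2@1 c3@4, authorship .....
After op 2 (move_left): buffer="jaqur" (len 5), cursors c1@0 c2@0 c3@3, authorship .....
After op 3 (insert('w')): buffer="wwjaqwur" (len 8), cursors c1@2 c2@2 c3@6, authorship 12...3..
After op 4 (insert('p')): buffer="wwppjaqwpur" (len 11), cursors c1@4 c2@4 c3@9, authorship 1212...33..
After op 5 (insert('d')): buffer="wwppddjaqwpdur" (len 14), cursors c1@6 c2@6 c3@12, authorship 121212...333..
After op 6 (move_left): buffer="wwppddjaqwpdur" (len 14), cursors c1@5 c2@5 c3@11, authorship 121212...333..
After op 7 (add_cursor(7)): buffer="wwppddjaqwpdur" (len 14), cursors c1@5 c2@5 c4@7 c3@11, authorship 121212...333..

Answer: 5 5 11 7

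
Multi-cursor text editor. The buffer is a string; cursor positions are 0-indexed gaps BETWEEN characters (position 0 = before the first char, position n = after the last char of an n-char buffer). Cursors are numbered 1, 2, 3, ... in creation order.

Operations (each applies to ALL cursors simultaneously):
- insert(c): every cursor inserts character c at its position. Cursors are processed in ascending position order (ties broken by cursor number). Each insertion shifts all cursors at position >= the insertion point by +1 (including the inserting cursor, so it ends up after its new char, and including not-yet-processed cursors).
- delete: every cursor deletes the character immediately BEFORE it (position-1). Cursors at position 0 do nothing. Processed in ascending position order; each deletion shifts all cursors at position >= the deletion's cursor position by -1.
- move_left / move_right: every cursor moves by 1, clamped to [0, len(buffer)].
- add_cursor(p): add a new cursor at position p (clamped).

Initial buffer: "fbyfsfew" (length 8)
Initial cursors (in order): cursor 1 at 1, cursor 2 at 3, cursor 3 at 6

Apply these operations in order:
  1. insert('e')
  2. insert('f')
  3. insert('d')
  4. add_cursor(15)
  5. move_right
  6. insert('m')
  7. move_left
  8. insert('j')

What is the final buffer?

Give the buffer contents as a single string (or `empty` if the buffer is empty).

Answer: fefdbjmyefdfjmsfefdemjjmw

Derivation:
After op 1 (insert('e')): buffer="febyefsfeew" (len 11), cursors c1@2 c2@5 c3@9, authorship .1..2...3..
After op 2 (insert('f')): buffer="fefbyeffsfefew" (len 14), cursors c1@3 c2@7 c3@12, authorship .11..22...33..
After op 3 (insert('d')): buffer="fefdbyefdfsfefdew" (len 17), cursors c1@4 c2@9 c3@15, authorship .111..222...333..
After op 4 (add_cursor(15)): buffer="fefdbyefdfsfefdew" (len 17), cursors c1@4 c2@9 c3@15 c4@15, authorship .111..222...333..
After op 5 (move_right): buffer="fefdbyefdfsfefdew" (len 17), cursors c1@5 c2@10 c3@16 c4@16, authorship .111..222...333..
After op 6 (insert('m')): buffer="fefdbmyefdfmsfefdemmw" (len 21), cursors c1@6 c2@12 c3@20 c4@20, authorship .111.1.222.2..333.34.
After op 7 (move_left): buffer="fefdbmyefdfmsfefdemmw" (len 21), cursors c1@5 c2@11 c3@19 c4@19, authorship .111.1.222.2..333.34.
After op 8 (insert('j')): buffer="fefdbjmyefdfjmsfefdemjjmw" (len 25), cursors c1@6 c2@13 c3@23 c4@23, authorship .111.11.222.22..333.3344.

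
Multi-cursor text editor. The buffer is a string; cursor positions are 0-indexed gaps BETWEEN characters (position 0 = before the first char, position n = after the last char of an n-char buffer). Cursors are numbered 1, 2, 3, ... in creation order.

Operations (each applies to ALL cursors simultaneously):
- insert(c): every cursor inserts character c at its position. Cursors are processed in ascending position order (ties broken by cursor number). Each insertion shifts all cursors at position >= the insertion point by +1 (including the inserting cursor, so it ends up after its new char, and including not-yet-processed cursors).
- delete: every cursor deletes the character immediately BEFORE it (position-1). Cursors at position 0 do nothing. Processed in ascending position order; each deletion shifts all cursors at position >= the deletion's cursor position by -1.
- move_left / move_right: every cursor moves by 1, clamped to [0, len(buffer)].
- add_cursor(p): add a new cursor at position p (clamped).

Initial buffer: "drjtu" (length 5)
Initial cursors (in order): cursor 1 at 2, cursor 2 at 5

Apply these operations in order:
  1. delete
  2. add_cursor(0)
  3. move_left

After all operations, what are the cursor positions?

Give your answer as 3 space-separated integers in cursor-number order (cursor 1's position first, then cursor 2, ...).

Answer: 0 2 0

Derivation:
After op 1 (delete): buffer="djt" (len 3), cursors c1@1 c2@3, authorship ...
After op 2 (add_cursor(0)): buffer="djt" (len 3), cursors c3@0 c1@1 c2@3, authorship ...
After op 3 (move_left): buffer="djt" (len 3), cursors c1@0 c3@0 c2@2, authorship ...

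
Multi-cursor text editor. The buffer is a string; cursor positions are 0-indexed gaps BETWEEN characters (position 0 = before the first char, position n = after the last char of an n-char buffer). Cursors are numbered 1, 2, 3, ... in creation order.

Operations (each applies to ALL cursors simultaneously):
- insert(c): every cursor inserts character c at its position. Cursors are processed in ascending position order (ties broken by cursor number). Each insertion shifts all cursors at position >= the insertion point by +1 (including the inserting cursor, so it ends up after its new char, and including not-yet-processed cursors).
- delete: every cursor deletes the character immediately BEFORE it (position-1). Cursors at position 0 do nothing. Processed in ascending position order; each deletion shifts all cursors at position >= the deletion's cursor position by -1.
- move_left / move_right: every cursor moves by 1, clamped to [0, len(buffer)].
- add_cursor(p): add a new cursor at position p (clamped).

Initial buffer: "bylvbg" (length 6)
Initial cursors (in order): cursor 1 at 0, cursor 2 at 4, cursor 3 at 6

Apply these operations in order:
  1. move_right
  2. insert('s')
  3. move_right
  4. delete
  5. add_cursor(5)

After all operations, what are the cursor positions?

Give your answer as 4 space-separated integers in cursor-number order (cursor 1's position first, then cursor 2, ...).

Answer: 2 6 6 5

Derivation:
After op 1 (move_right): buffer="bylvbg" (len 6), cursors c1@1 c2@5 c3@6, authorship ......
After op 2 (insert('s')): buffer="bsylvbsgs" (len 9), cursors c1@2 c2@7 c3@9, authorship .1....2.3
After op 3 (move_right): buffer="bsylvbsgs" (len 9), cursors c1@3 c2@8 c3@9, authorship .1....2.3
After op 4 (delete): buffer="bslvbs" (len 6), cursors c1@2 c2@6 c3@6, authorship .1...2
After op 5 (add_cursor(5)): buffer="bslvbs" (len 6), cursors c1@2 c4@5 c2@6 c3@6, authorship .1...2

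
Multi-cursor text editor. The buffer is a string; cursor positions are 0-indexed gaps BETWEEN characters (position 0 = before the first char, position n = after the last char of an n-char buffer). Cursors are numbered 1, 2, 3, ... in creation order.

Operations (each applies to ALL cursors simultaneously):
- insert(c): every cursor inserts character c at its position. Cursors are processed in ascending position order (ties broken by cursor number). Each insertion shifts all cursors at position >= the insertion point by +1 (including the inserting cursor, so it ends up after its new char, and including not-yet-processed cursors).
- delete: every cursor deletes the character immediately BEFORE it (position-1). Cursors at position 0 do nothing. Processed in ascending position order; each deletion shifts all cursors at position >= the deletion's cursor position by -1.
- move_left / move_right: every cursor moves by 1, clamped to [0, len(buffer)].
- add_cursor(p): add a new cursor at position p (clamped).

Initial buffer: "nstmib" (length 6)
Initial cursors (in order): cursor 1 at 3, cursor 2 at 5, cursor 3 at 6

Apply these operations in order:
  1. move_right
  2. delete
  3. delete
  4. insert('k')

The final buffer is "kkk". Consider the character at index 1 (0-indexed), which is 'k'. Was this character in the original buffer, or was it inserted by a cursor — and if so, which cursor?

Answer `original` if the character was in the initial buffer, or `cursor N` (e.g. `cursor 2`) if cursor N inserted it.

Answer: cursor 2

Derivation:
After op 1 (move_right): buffer="nstmib" (len 6), cursors c1@4 c2@6 c3@6, authorship ......
After op 2 (delete): buffer="nst" (len 3), cursors c1@3 c2@3 c3@3, authorship ...
After op 3 (delete): buffer="" (len 0), cursors c1@0 c2@0 c3@0, authorship 
After op 4 (insert('k')): buffer="kkk" (len 3), cursors c1@3 c2@3 c3@3, authorship 123
Authorship (.=original, N=cursor N): 1 2 3
Index 1: author = 2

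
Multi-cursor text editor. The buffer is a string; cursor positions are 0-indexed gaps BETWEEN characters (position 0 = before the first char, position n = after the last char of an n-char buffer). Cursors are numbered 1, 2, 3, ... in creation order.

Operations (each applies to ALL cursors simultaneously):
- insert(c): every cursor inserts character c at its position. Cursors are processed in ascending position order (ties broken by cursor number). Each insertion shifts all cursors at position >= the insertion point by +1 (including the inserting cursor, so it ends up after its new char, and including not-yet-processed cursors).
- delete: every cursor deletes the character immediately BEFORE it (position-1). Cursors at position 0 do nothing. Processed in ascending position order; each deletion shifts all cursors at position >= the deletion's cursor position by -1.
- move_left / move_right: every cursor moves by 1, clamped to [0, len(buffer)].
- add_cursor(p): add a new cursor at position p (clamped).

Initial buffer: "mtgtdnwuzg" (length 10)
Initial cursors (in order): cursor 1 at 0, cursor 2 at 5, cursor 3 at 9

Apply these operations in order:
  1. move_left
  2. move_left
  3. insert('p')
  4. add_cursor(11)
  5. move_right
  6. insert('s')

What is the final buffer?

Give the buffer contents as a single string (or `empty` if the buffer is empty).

Answer: pmstgptsdnwpuszsg

Derivation:
After op 1 (move_left): buffer="mtgtdnwuzg" (len 10), cursors c1@0 c2@4 c3@8, authorship ..........
After op 2 (move_left): buffer="mtgtdnwuzg" (len 10), cursors c1@0 c2@3 c3@7, authorship ..........
After op 3 (insert('p')): buffer="pmtgptdnwpuzg" (len 13), cursors c1@1 c2@5 c3@10, authorship 1...2....3...
After op 4 (add_cursor(11)): buffer="pmtgptdnwpuzg" (len 13), cursors c1@1 c2@5 c3@10 c4@11, authorship 1...2....3...
After op 5 (move_right): buffer="pmtgptdnwpuzg" (len 13), cursors c1@2 c2@6 c3@11 c4@12, authorship 1...2....3...
After op 6 (insert('s')): buffer="pmstgptsdnwpuszsg" (len 17), cursors c1@3 c2@8 c3@14 c4@16, authorship 1.1..2.2...3.3.4.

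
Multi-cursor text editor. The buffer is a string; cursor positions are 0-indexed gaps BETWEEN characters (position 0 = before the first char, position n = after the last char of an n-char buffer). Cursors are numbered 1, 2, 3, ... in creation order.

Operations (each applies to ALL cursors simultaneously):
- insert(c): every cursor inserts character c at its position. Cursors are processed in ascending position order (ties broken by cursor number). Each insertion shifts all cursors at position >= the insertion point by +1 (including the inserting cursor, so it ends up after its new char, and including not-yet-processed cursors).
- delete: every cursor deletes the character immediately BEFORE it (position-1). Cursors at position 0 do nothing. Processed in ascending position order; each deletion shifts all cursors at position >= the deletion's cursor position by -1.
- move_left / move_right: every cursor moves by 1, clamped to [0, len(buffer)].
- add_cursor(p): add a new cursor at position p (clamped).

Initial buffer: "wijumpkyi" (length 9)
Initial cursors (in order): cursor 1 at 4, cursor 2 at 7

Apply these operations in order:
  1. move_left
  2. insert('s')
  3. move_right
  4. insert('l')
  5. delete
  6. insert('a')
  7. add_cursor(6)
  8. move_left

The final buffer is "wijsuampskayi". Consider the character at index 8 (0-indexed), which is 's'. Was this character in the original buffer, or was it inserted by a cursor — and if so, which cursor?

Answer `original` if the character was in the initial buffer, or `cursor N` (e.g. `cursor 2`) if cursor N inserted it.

Answer: cursor 2

Derivation:
After op 1 (move_left): buffer="wijumpkyi" (len 9), cursors c1@3 c2@6, authorship .........
After op 2 (insert('s')): buffer="wijsumpskyi" (len 11), cursors c1@4 c2@8, authorship ...1...2...
After op 3 (move_right): buffer="wijsumpskyi" (len 11), cursors c1@5 c2@9, authorship ...1...2...
After op 4 (insert('l')): buffer="wijsulmpsklyi" (len 13), cursors c1@6 c2@11, authorship ...1.1..2.2..
After op 5 (delete): buffer="wijsumpskyi" (len 11), cursors c1@5 c2@9, authorship ...1...2...
After op 6 (insert('a')): buffer="wijsuampskayi" (len 13), cursors c1@6 c2@11, authorship ...1.1..2.2..
After op 7 (add_cursor(6)): buffer="wijsuampskayi" (len 13), cursors c1@6 c3@6 c2@11, authorship ...1.1..2.2..
After op 8 (move_left): buffer="wijsuampskayi" (len 13), cursors c1@5 c3@5 c2@10, authorship ...1.1..2.2..
Authorship (.=original, N=cursor N): . . . 1 . 1 . . 2 . 2 . .
Index 8: author = 2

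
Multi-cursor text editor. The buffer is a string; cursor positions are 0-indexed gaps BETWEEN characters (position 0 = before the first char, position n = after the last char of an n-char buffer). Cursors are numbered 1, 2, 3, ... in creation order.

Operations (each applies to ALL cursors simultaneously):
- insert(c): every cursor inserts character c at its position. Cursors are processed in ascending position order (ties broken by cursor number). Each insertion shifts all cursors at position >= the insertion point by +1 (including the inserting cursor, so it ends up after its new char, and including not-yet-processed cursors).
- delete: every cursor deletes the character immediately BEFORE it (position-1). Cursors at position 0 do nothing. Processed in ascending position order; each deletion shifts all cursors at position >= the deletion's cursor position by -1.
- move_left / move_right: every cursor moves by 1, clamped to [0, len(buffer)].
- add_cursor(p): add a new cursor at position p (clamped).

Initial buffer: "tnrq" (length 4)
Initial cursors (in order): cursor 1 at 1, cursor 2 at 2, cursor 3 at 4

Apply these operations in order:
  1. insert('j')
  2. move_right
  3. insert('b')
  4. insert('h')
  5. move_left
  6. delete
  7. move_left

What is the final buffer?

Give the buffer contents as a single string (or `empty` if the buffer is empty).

After op 1 (insert('j')): buffer="tjnjrqj" (len 7), cursors c1@2 c2@4 c3@7, authorship .1.2..3
After op 2 (move_right): buffer="tjnjrqj" (len 7), cursors c1@3 c2@5 c3@7, authorship .1.2..3
After op 3 (insert('b')): buffer="tjnbjrbqjb" (len 10), cursors c1@4 c2@7 c3@10, authorship .1.12.2.33
After op 4 (insert('h')): buffer="tjnbhjrbhqjbh" (len 13), cursors c1@5 c2@9 c3@13, authorship .1.112.22.333
After op 5 (move_left): buffer="tjnbhjrbhqjbh" (len 13), cursors c1@4 c2@8 c3@12, authorship .1.112.22.333
After op 6 (delete): buffer="tjnhjrhqjh" (len 10), cursors c1@3 c2@6 c3@9, authorship .1.12.2.33
After op 7 (move_left): buffer="tjnhjrhqjh" (len 10), cursors c1@2 c2@5 c3@8, authorship .1.12.2.33

Answer: tjnhjrhqjh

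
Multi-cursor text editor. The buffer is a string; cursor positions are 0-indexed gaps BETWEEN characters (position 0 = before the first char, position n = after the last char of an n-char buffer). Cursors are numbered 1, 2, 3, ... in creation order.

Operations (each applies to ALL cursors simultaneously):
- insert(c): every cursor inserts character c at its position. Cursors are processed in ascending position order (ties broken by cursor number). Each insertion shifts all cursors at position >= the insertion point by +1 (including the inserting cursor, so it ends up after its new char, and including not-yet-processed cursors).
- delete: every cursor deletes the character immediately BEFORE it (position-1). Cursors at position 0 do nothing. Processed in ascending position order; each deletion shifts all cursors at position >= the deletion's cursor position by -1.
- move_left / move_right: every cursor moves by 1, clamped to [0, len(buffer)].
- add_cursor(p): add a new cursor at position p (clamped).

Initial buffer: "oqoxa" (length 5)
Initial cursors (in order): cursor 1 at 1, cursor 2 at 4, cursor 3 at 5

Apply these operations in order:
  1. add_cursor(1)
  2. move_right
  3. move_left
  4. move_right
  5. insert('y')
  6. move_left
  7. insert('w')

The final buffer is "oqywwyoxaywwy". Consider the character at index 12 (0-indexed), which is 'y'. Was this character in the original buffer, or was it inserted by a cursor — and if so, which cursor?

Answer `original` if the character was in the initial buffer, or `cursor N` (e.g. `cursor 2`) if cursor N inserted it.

After op 1 (add_cursor(1)): buffer="oqoxa" (len 5), cursors c1@1 c4@1 c2@4 c3@5, authorship .....
After op 2 (move_right): buffer="oqoxa" (len 5), cursors c1@2 c4@2 c2@5 c3@5, authorship .....
After op 3 (move_left): buffer="oqoxa" (len 5), cursors c1@1 c4@1 c2@4 c3@4, authorship .....
After op 4 (move_right): buffer="oqoxa" (len 5), cursors c1@2 c4@2 c2@5 c3@5, authorship .....
After op 5 (insert('y')): buffer="oqyyoxayy" (len 9), cursors c1@4 c4@4 c2@9 c3@9, authorship ..14...23
After op 6 (move_left): buffer="oqyyoxayy" (len 9), cursors c1@3 c4@3 c2@8 c3@8, authorship ..14...23
After op 7 (insert('w')): buffer="oqywwyoxaywwy" (len 13), cursors c1@5 c4@5 c2@12 c3@12, authorship ..1144...2233
Authorship (.=original, N=cursor N): . . 1 1 4 4 . . . 2 2 3 3
Index 12: author = 3

Answer: cursor 3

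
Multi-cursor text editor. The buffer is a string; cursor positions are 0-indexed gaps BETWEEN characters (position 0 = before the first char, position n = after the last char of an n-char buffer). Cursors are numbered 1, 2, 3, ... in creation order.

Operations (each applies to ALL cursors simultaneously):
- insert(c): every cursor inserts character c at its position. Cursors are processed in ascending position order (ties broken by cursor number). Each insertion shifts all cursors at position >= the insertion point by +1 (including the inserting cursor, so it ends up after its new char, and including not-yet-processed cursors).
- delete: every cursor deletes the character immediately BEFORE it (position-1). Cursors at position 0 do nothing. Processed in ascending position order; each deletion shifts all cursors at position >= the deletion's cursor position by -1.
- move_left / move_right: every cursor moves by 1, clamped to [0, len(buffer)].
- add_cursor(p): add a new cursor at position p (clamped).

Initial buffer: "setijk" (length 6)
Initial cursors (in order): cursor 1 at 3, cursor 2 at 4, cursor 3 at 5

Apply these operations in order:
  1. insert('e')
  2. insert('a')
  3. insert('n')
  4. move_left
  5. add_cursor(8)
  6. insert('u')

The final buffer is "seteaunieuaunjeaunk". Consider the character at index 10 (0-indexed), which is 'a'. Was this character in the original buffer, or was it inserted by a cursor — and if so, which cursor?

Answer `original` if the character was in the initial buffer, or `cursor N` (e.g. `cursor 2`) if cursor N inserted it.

Answer: cursor 2

Derivation:
After op 1 (insert('e')): buffer="seteiejek" (len 9), cursors c1@4 c2@6 c3@8, authorship ...1.2.3.
After op 2 (insert('a')): buffer="seteaieajeak" (len 12), cursors c1@5 c2@8 c3@11, authorship ...11.22.33.
After op 3 (insert('n')): buffer="seteanieanjeank" (len 15), cursors c1@6 c2@10 c3@14, authorship ...111.222.333.
After op 4 (move_left): buffer="seteanieanjeank" (len 15), cursors c1@5 c2@9 c3@13, authorship ...111.222.333.
After op 5 (add_cursor(8)): buffer="seteanieanjeank" (len 15), cursors c1@5 c4@8 c2@9 c3@13, authorship ...111.222.333.
After op 6 (insert('u')): buffer="seteaunieuaunjeaunk" (len 19), cursors c1@6 c4@10 c2@12 c3@17, authorship ...1111.24222.3333.
Authorship (.=original, N=cursor N): . . . 1 1 1 1 . 2 4 2 2 2 . 3 3 3 3 .
Index 10: author = 2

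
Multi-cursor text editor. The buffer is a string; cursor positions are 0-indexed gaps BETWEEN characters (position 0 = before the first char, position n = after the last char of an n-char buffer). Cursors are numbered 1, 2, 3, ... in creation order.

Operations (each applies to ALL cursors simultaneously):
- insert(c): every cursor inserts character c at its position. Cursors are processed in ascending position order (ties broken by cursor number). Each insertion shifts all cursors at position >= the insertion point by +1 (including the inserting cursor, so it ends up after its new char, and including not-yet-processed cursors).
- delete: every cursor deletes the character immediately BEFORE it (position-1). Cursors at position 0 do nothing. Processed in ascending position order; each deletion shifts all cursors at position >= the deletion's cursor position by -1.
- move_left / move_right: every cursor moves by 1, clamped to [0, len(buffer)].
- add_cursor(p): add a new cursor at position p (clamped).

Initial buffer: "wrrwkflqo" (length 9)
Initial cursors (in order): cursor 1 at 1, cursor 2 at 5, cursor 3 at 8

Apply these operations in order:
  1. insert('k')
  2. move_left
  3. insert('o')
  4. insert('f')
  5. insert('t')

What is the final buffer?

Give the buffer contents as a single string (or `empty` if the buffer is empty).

Answer: woftkrrwkoftkflqoftko

Derivation:
After op 1 (insert('k')): buffer="wkrrwkkflqko" (len 12), cursors c1@2 c2@7 c3@11, authorship .1....2...3.
After op 2 (move_left): buffer="wkrrwkkflqko" (len 12), cursors c1@1 c2@6 c3@10, authorship .1....2...3.
After op 3 (insert('o')): buffer="wokrrwkokflqoko" (len 15), cursors c1@2 c2@8 c3@13, authorship .11....22...33.
After op 4 (insert('f')): buffer="wofkrrwkofkflqofko" (len 18), cursors c1@3 c2@10 c3@16, authorship .111....222...333.
After op 5 (insert('t')): buffer="woftkrrwkoftkflqoftko" (len 21), cursors c1@4 c2@12 c3@19, authorship .1111....2222...3333.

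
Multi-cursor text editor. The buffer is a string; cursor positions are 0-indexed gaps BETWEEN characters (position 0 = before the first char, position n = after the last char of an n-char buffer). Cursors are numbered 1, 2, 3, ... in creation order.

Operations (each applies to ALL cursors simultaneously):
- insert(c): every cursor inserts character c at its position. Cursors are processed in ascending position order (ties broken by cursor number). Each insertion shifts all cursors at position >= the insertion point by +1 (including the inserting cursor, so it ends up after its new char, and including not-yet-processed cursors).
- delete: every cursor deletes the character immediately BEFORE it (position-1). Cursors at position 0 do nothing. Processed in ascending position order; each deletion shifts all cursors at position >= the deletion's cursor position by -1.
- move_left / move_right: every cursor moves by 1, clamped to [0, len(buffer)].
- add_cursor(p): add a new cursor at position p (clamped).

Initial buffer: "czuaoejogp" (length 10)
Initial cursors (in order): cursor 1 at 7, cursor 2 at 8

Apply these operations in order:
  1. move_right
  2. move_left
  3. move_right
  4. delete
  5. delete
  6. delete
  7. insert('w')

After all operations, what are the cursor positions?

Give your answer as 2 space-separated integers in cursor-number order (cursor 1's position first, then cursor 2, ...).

After op 1 (move_right): buffer="czuaoejogp" (len 10), cursors c1@8 c2@9, authorship ..........
After op 2 (move_left): buffer="czuaoejogp" (len 10), cursors c1@7 c2@8, authorship ..........
After op 3 (move_right): buffer="czuaoejogp" (len 10), cursors c1@8 c2@9, authorship ..........
After op 4 (delete): buffer="czuaoejp" (len 8), cursors c1@7 c2@7, authorship ........
After op 5 (delete): buffer="czuaop" (len 6), cursors c1@5 c2@5, authorship ......
After op 6 (delete): buffer="czup" (len 4), cursors c1@3 c2@3, authorship ....
After op 7 (insert('w')): buffer="czuwwp" (len 6), cursors c1@5 c2@5, authorship ...12.

Answer: 5 5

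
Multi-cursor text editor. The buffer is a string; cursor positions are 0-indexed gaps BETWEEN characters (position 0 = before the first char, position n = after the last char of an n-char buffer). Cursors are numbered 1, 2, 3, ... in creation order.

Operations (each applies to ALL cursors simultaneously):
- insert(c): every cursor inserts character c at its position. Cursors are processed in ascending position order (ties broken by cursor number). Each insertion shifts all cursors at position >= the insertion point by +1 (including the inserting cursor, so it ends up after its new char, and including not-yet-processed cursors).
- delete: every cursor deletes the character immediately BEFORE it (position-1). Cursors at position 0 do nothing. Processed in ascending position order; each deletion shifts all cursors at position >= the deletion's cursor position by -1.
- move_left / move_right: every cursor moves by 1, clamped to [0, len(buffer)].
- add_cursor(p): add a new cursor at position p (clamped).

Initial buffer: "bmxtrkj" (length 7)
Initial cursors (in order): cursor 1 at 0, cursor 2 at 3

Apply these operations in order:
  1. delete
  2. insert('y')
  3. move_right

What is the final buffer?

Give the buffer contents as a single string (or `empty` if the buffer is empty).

After op 1 (delete): buffer="bmtrkj" (len 6), cursors c1@0 c2@2, authorship ......
After op 2 (insert('y')): buffer="ybmytrkj" (len 8), cursors c1@1 c2@4, authorship 1..2....
After op 3 (move_right): buffer="ybmytrkj" (len 8), cursors c1@2 c2@5, authorship 1..2....

Answer: ybmytrkj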